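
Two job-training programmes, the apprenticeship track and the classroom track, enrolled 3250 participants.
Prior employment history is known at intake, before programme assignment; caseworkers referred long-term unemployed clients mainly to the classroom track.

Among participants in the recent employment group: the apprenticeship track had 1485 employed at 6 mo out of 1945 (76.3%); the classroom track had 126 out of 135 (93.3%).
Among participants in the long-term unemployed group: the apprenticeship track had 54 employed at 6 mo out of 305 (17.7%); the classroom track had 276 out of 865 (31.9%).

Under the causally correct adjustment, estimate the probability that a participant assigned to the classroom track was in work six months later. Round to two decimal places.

0.71

Within every prior employment history level the classroom track has the higher rate, yet pooled the apprenticeship track does — Simpson's reversal.
Here prior employment history is a common cause — it drives both which programme a case falls under and the outcome. The crude comparison mixes populations; the stratum-specific rates are the causally relevant ones.
Standardising the classroom track to the population prior employment history mix: 0.640·126/135 + 0.360·276/865 = 0.712.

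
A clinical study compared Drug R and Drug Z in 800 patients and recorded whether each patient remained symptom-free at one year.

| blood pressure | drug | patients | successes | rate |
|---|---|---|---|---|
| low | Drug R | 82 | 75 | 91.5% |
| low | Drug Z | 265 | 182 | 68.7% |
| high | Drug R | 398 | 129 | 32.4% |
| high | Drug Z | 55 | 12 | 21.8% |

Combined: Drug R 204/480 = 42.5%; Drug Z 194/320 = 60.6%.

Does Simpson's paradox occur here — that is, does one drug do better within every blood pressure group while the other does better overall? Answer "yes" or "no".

yes

Within each blood pressure level (low 91.5% vs 68.7%; high 32.4% vs 21.8%), Drug R has the higher rate every time. Pooled: 42.5% vs 60.6% — Drug Z has the higher rate overall. The two comparisons disagree.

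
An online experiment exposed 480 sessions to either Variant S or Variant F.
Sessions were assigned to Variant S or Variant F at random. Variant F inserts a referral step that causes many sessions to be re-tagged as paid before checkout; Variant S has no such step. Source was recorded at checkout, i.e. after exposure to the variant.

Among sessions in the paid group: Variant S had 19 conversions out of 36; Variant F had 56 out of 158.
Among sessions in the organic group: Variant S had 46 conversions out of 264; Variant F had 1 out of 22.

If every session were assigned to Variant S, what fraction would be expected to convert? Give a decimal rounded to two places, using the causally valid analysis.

Because the variant influences traffic source, traffic source is a post-treatment mediator, not a confounder. Stratifying on it would bias the estimate; the causal effect is the crude pooled difference.
So P(outcome | do(Variant S)) is just the pooled rate for Variant S: 65/300 = 0.217.

0.22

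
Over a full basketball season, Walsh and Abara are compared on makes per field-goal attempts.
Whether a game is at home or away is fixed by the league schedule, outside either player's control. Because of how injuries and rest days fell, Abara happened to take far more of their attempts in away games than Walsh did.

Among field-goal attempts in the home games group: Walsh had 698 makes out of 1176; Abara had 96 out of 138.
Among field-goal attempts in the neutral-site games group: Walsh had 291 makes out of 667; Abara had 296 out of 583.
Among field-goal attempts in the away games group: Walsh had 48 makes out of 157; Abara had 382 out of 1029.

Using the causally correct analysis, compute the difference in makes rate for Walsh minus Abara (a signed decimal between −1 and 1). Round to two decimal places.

The stratified and pooled comparisons disagree (Abara wins within each game venue; Walsh wins overall), so the answer turns on the causal role of game venue.
Nothing the player does changes game venue; the imbalance is an allocation artefact. With game venue also predicting the outcome, the pooled figure is confounded, and the within-stratum comparison is the causal one.
Adjusting over the population distribution of game venue: 0.350·(0.594−0.696) + 0.333·(0.436−0.508) + 0.316·(0.306−0.371) = -0.080.

-0.08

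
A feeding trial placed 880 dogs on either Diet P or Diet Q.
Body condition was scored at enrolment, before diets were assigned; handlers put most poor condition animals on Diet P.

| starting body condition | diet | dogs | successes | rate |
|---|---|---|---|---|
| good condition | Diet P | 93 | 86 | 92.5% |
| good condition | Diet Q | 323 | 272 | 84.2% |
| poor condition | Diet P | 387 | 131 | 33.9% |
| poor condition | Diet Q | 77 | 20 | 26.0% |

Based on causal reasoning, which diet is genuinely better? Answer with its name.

Starting body condition satisfies the back-door criterion: it is not a descendant of the diet, and it blocks the spurious path from diet to outcome. Adjusting for it (i.e., using the within-starting body condition rates) gives the causal effect.
Within each level — good condition: 92.5% vs 84.2%; poor condition: 33.9% vs 26.0% — Diet P is higher every time.

Diet P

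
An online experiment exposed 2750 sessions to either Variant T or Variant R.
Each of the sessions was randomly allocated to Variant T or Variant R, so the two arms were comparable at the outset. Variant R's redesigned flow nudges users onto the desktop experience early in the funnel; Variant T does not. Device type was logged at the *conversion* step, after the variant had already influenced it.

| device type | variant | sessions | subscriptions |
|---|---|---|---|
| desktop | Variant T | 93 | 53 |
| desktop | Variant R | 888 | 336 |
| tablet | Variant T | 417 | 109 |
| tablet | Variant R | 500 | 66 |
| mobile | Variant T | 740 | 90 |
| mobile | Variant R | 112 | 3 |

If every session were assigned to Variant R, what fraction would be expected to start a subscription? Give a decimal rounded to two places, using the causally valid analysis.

0.27

Device type here is a post-treatment variable shaped by the variant; conditioning on it would introduce bias rather than remove it. The overall comparison is the causal one.
So P(outcome | do(Variant R)) is just the pooled rate for Variant R: 405/1500 = 0.270.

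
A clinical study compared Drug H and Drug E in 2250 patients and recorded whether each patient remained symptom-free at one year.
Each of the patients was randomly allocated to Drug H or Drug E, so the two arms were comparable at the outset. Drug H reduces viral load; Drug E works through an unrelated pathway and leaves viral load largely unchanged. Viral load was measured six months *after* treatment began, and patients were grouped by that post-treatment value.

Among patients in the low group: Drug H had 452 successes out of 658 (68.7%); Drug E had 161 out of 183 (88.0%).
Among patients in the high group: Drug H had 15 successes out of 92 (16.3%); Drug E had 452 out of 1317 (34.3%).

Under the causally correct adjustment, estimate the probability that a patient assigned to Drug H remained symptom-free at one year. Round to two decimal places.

Viral load lies on the pathway drug → viral load → outcome, so adjusting for it blocks the indirect effect. For the total causal effect of drug, use the unadjusted pooled rates.
So P(outcome | do(Drug H)) is just the pooled rate for Drug H: 467/750 = 0.623.

0.62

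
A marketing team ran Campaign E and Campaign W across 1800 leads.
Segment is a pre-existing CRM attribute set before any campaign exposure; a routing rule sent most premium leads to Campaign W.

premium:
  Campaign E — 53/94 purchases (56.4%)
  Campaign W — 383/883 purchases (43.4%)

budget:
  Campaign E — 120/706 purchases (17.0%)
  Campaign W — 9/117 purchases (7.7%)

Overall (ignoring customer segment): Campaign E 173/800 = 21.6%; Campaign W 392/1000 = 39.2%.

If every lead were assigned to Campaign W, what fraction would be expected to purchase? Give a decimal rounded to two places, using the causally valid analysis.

Campaign E is higher inside every customer segment stratum but Campaign W is higher in aggregate. Whether to stratify depends on how customer segment relates to the campaign.
The imbalance in customer segment arose from how leads were allocated, not from anything the campaign did; and customer segment independently affects the outcome. The pooled gap is confounded — condition on customer segment.
Standardising Campaign W to the population customer segment mix: 0.543·383/883 + 0.457·9/117 = 0.271.

0.27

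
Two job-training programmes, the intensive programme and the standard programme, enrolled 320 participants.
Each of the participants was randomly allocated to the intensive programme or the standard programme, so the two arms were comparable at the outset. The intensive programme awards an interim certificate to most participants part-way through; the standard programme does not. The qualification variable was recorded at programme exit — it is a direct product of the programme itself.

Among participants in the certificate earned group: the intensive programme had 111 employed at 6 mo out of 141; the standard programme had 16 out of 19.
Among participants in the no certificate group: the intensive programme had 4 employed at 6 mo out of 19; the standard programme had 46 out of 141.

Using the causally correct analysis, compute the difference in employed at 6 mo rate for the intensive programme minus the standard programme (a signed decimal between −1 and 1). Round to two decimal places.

Because the programme influences qualification attained during the programme, qualification attained during the programme is a post-treatment mediator, not a confounder. Stratifying on it would bias the estimate; the causal effect is the crude pooled difference.
The causal difference is the pooled difference: 0.719 − 0.388 = +0.331.

+0.33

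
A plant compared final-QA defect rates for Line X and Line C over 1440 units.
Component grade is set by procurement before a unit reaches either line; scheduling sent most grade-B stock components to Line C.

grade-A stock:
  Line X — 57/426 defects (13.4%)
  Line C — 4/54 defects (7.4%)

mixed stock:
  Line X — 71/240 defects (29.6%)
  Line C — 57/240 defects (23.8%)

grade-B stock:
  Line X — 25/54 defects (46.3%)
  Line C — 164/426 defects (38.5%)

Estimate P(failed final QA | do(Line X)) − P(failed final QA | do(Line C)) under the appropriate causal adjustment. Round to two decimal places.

+0.07

Nothing the line does changes component grade; the imbalance is an allocation artefact. With component grade also predicting the outcome, the pooled figure is confounded, and the within-stratum comparison is the causal one.
Adjusting over the population distribution of component grade: 0.333·(0.134−0.074) + 0.333·(0.296−0.237) + 0.333·(0.463−0.385) = +0.065.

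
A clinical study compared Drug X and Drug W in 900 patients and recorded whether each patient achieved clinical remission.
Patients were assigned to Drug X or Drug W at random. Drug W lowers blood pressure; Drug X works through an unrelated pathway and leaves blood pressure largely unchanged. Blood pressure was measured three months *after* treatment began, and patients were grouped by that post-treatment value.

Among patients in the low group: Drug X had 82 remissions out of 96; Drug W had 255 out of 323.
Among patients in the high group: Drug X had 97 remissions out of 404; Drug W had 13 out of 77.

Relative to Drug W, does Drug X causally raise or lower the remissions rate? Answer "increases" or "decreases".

Drug X is higher inside every blood pressure stratum but Drug W is higher in aggregate. Whether to stratify depends on how blood pressure relates to the drug.
Blood pressure is downstream of the drug. One should not condition on a consequence of treatment, so the overall rates are the right comparison.
Pooled: Drug X 35.8% vs Drug W 67.0%; Drug W is higher overall.

decreases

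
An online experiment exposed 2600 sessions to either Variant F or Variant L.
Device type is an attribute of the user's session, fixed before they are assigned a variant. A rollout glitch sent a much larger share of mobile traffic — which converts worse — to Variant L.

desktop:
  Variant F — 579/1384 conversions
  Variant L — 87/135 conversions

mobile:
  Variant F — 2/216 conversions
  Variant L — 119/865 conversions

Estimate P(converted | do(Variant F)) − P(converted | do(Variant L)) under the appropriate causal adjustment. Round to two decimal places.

-0.19

Variant L is higher inside every device type stratum but Variant F is higher in aggregate. Whether to stratify depends on how device type relates to the variant.
Here device type is a common cause — it drives both which variant a case falls under and the outcome. The crude comparison mixes populations; the stratum-specific rates are the causally relevant ones.
Adjusting over the population distribution of device type: 0.584·(0.418−0.644) + 0.416·(0.009−0.138) = -0.185.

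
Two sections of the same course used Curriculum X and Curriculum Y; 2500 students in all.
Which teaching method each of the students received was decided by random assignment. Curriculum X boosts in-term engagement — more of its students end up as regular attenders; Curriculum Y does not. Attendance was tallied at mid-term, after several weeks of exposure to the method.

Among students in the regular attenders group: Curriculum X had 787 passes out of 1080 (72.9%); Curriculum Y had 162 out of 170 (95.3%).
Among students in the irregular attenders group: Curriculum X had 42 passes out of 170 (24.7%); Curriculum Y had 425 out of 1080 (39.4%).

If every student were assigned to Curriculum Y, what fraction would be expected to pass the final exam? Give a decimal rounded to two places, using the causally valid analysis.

0.47

Mid-term attendance lies on the pathway teaching method → mid-term attendance → outcome, so adjusting for it blocks the indirect effect. For the total causal effect of teaching method, use the unadjusted pooled rates.
So P(outcome | do(Curriculum Y)) is just the pooled rate for Curriculum Y: 587/1250 = 0.470.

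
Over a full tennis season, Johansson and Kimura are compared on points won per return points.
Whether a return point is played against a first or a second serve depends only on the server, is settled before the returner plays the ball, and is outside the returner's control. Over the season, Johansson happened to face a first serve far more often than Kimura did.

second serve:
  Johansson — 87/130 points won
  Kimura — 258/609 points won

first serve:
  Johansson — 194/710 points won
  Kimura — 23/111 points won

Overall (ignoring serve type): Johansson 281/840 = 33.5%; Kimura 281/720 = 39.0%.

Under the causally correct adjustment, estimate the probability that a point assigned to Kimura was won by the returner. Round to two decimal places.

0.31

Serve type is set before the player has any effect — it is not caused by the player — and it independently drives the outcome. That makes it a confounder, so the causal comparison is within serve type levels.
Standardising Kimura to the population serve type mix: 0.474·258/609 + 0.526·23/111 = 0.310.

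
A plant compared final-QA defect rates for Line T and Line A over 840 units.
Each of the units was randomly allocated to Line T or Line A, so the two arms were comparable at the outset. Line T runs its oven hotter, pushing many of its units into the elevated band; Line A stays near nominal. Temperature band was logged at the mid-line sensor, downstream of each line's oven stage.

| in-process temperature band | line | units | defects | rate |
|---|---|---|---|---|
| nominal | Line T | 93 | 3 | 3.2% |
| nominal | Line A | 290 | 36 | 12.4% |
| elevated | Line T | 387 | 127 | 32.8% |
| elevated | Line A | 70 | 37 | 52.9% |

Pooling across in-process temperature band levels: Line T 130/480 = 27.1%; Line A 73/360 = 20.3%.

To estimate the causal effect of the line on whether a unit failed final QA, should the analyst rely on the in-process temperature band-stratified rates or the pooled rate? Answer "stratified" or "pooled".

pooled

Because the line influences in-process temperature band, in-process temperature band is a post-treatment mediator, not a confounder. Stratifying on it would bias the estimate; the causal effect is the crude pooled difference.
Pooled: Line T 27.1% vs Line A 20.3%; Line A is lower overall.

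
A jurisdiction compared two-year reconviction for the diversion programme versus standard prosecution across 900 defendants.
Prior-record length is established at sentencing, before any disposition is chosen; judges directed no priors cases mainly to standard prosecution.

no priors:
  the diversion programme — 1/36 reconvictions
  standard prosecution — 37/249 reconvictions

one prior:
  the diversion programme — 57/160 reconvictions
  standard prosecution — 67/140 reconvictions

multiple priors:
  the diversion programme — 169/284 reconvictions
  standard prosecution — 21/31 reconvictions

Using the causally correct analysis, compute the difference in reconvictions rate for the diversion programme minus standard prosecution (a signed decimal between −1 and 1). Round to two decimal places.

Prior-record length is set before the disposition has any effect — it is not caused by the disposition — and it independently drives the outcome. That makes it a confounder, so the causal comparison is within prior-record length levels.
Adjusting over the population distribution of prior-record length: 0.317·(0.028−0.149) + 0.333·(0.356−0.479) + 0.350·(0.595−0.677) = -0.108.

-0.11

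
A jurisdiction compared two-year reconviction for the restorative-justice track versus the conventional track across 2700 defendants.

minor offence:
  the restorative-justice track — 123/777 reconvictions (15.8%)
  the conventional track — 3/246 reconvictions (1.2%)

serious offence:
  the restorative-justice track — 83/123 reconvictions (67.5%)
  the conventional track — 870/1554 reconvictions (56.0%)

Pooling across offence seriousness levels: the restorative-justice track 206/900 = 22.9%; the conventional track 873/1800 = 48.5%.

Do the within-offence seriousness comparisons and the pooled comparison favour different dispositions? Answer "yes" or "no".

Within each offence seriousness level (minor offence 15.8% vs 1.2%; serious offence 67.5% vs 56.0%), the conventional track has the lower rate every time. Pooled: 22.9% vs 48.5% — the restorative-justice track has the lower rate overall. The two comparisons disagree.

yes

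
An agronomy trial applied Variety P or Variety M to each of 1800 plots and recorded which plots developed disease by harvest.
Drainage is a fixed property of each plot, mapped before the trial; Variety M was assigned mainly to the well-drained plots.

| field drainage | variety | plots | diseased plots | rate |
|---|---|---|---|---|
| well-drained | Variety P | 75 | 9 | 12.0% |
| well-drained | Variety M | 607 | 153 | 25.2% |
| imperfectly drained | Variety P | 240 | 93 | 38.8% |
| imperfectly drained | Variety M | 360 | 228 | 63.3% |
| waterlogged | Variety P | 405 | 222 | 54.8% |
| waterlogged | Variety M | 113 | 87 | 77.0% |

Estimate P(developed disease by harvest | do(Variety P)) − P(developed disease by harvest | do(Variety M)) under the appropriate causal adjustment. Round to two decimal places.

-0.20

The stratified and pooled comparisons disagree (Variety P wins within each field drainage; Variety M wins overall), so the answer turns on the causal role of field drainage.
Field drainage satisfies the back-door criterion: it is not a descendant of the variety, and it blocks the spurious path from variety to outcome. Adjusting for it (i.e., using the within-field drainage rates) gives the causal effect.
Adjusting over the population distribution of field drainage: 0.379·(0.120−0.252) + 0.333·(0.388−0.633) + 0.288·(0.548−0.770) = -0.196.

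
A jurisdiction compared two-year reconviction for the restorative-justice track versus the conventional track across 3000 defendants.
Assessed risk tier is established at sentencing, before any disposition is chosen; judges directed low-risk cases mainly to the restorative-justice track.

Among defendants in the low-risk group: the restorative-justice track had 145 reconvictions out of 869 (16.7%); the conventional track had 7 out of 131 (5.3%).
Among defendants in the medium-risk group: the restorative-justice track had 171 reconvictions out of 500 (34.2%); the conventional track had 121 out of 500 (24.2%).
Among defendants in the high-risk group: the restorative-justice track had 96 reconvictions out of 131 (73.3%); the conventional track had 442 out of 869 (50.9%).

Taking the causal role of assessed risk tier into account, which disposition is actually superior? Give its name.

Here assessed risk tier is a common cause — it drives both which disposition a case falls under and the outcome. The crude comparison mixes populations; the stratum-specific rates are the causally relevant ones.
Within each level — low-risk: 16.7% vs 5.3%; medium-risk: 34.2% vs 24.2%; high-risk: 73.3% vs 50.9% — the conventional track is lower every time.

the conventional track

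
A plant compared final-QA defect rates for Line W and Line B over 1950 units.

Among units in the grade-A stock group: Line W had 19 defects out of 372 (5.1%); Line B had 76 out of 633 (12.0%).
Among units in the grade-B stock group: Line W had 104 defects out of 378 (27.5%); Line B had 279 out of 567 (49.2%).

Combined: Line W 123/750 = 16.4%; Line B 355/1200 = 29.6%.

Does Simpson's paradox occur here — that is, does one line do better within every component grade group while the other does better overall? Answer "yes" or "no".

Within each component grade level (grade-A stock 5.1% vs 12.0%; grade-B stock 27.5% vs 49.2%), Line W has the lower rate every time. Pooled: 16.4% vs 29.6% — Line W has the lower rate overall. They agree.

no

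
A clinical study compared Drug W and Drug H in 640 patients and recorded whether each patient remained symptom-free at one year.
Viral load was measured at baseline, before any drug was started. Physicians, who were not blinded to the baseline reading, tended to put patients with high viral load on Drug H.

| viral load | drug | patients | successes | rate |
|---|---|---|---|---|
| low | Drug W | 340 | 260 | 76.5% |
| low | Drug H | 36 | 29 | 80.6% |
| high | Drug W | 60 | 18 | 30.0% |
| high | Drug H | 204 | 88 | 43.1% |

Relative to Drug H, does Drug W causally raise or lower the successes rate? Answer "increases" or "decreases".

The viral load-specific comparison favours Drug H throughout, but the pooled figures favour Drug W. The question is whether to condition on viral load.
The imbalance in viral load arose from how patients were allocated, not from anything the drug did; and viral load independently affects the outcome. The pooled gap is confounded — condition on viral load.
Within each level — low: 76.5% vs 80.6%; high: 30.0% vs 43.1% — Drug H is higher every time.

decreases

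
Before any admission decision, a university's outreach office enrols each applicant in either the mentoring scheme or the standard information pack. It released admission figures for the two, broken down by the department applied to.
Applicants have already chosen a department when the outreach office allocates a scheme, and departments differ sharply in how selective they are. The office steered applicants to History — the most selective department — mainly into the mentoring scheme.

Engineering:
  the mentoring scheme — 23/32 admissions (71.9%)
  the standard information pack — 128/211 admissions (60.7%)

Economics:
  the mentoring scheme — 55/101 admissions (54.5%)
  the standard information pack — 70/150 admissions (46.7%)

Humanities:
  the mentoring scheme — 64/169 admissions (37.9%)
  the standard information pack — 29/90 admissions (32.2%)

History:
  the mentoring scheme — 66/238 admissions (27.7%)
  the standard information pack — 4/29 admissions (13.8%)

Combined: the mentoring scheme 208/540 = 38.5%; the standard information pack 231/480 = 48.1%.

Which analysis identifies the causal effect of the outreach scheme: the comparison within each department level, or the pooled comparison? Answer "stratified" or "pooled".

stratified

Here department is a common cause — it drives both which outreach scheme a case falls under and the outcome. The crude comparison mixes populations; the stratum-specific rates are the causally relevant ones.
Within each level — Engineering: 71.9% vs 60.7%; Economics: 54.5% vs 46.7%; Humanities: 37.9% vs 32.2%; History: 27.7% vs 13.8% — the mentoring scheme is higher every time.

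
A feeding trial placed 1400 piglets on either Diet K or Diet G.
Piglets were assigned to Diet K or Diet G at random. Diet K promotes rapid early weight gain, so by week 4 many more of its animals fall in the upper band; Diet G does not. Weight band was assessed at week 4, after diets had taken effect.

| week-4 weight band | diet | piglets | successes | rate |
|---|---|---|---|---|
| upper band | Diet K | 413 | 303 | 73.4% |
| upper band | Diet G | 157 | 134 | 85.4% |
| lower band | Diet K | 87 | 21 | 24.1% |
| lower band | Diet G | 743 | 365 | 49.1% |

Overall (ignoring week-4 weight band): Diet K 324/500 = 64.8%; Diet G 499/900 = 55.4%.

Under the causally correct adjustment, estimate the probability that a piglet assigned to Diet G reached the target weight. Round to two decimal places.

0.55

The distribution of week-4 weight band is itself part of what the diet does — it is an intermediate outcome. Holding it fixed would remove that part of the effect; the total effect is the pooled difference.
So P(outcome | do(Diet G)) is just the pooled rate for Diet G: 499/900 = 0.554.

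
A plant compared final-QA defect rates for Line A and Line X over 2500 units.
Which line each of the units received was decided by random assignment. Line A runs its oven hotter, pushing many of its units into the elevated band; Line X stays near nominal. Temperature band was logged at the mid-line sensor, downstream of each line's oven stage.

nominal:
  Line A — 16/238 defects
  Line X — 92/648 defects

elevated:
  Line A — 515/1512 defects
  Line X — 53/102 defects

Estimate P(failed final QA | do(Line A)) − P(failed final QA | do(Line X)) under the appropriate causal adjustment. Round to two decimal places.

+0.11

In-process temperature band is downstream of the line. One should not condition on a consequence of treatment, so the overall rates are the right comparison.
The causal difference is the pooled difference: 0.303 − 0.193 = +0.110.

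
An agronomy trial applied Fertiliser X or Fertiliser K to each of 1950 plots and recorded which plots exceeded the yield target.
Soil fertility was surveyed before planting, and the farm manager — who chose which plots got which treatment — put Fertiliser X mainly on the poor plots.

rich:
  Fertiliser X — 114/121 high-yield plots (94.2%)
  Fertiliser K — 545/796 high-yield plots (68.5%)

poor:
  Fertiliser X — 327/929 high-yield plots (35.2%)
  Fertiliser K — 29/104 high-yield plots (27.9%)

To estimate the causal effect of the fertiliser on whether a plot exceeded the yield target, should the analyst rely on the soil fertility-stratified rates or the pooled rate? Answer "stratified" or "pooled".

stratified

The imbalance in soil fertility arose from how plots were allocated, not from anything the fertiliser did; and soil fertility independently affects the outcome. The pooled gap is confounded — condition on soil fertility.
Within each level — rich: 94.2% vs 68.5%; poor: 35.2% vs 27.9% — Fertiliser X is higher every time.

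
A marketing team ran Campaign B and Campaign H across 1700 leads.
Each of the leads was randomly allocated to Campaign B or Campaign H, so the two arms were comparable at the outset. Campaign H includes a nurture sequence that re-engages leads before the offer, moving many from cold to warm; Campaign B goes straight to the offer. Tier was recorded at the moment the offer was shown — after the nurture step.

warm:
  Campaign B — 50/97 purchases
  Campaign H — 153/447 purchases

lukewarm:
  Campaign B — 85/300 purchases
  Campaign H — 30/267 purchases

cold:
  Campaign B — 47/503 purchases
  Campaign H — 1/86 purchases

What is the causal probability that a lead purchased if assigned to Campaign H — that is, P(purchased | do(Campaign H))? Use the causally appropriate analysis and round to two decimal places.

Campaign B is higher inside every engagement tier stratum but Campaign H is higher in aggregate. Whether to stratify depends on how engagement tier relates to the campaign.
Engagement tier is downstream of the campaign. One should not condition on a consequence of treatment, so the overall rates are the right comparison.
So P(outcome | do(Campaign H)) is just the pooled rate for Campaign H: 184/800 = 0.230.

0.23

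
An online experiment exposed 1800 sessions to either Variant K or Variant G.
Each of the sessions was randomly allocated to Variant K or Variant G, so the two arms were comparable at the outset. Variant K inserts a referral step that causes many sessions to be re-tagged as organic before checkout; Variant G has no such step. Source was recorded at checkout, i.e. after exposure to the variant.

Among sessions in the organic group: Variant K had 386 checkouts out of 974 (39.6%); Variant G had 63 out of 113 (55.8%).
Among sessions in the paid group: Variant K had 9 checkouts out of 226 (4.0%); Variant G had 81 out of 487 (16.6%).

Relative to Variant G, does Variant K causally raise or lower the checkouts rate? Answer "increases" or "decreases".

Within every traffic source level Variant G has the higher rate, yet pooled Variant K does — Simpson's reversal.
Traffic source lies on the pathway variant → traffic source → outcome, so adjusting for it blocks the indirect effect. For the total causal effect of variant, use the unadjusted pooled rates.
Pooled: Variant K 32.9% vs Variant G 24.0%; Variant K is higher overall.

increases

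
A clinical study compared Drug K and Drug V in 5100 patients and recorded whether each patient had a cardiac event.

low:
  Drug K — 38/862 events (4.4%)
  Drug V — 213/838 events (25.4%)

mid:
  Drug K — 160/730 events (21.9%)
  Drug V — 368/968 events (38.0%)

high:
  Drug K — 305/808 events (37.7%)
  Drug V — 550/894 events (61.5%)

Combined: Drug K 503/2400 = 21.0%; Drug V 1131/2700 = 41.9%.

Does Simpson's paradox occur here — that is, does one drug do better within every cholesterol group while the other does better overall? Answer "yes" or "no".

Within each cholesterol level (low 4.4% vs 25.4%; mid 21.9% vs 38.0%; high 37.7% vs 61.5%), Drug K has the lower rate every time. Pooled: 21.0% vs 41.9% — Drug K has the lower rate overall. They agree.

no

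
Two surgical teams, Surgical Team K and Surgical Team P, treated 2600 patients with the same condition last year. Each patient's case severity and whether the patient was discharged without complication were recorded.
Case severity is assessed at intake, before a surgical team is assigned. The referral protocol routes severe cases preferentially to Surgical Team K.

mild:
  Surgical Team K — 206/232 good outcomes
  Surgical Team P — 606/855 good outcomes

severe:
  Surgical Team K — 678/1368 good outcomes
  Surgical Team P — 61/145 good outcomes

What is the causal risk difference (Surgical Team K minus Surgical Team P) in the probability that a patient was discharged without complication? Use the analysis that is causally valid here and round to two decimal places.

+0.12

Since case severity is a pre-existing factor (not a product of the surgical team) and it affects the outcome on its own, it is a confounder. The stratified rates, not the pooled rate, identify the causal effect.
Adjusting over the population distribution of case severity: 0.418·(0.888−0.709) + 0.582·(0.496−0.421) = +0.119.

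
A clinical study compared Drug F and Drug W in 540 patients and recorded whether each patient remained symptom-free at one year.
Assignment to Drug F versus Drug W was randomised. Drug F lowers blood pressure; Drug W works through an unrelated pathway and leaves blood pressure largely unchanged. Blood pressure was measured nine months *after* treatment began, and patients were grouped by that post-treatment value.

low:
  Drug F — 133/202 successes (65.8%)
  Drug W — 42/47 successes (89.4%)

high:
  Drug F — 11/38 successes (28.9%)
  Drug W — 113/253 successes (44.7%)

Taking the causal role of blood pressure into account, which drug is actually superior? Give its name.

The distribution of blood pressure is itself part of what the drug does — it is an intermediate outcome. Holding it fixed would remove that part of the effect; the total effect is the pooled difference.
Pooled: Drug F 60.0% vs Drug W 51.7%; Drug F is higher overall.

Drug F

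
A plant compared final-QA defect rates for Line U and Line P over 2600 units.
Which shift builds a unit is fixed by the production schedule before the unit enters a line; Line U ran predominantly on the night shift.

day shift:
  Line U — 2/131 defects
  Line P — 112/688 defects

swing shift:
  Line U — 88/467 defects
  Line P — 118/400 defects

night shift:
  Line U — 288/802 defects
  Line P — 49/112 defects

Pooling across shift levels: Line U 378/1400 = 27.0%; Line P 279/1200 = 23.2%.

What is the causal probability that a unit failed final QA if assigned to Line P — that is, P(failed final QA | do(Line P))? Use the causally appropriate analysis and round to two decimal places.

Shift is set before the line has any effect — it is not caused by the line — and it independently drives the outcome. That makes it a confounder, so the causal comparison is within shift levels.
Standardising Line P to the population shift mix: 0.315·112/688 + 0.333·118/400 + 0.352·49/112 = 0.303.

0.30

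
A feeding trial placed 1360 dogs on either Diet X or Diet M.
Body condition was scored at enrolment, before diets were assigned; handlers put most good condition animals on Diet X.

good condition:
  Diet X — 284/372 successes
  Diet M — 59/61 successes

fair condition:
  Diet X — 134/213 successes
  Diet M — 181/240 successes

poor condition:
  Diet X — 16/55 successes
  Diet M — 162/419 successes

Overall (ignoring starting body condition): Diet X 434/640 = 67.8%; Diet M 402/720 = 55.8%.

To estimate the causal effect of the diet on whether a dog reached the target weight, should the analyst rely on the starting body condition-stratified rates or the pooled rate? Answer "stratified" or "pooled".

The imbalance in starting body condition arose from how dogs were allocated, not from anything the diet did; and starting body condition independently affects the outcome. The pooled gap is confounded — condition on starting body condition.
Within each level — good condition: 76.3% vs 96.7%; fair condition: 62.9% vs 75.4%; poor condition: 29.1% vs 38.7% — Diet M is higher every time.

stratified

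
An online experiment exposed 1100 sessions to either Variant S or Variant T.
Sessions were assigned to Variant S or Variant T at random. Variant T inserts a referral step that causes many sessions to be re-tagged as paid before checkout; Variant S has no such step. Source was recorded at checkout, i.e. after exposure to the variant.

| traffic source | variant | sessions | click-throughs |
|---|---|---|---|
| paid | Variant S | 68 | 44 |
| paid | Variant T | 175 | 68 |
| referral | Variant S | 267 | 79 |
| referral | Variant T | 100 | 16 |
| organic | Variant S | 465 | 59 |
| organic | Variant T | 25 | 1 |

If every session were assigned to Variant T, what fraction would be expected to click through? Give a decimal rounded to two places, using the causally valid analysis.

Traffic source is recorded after the variant and is itself shifted by it — it sits on the causal path from variant to outcome. Conditioning on a mediator would strip out part of the effect we want; the pooled comparison gives the total causal effect.
So P(outcome | do(Variant T)) is just the pooled rate for Variant T: 85/300 = 0.283.

0.28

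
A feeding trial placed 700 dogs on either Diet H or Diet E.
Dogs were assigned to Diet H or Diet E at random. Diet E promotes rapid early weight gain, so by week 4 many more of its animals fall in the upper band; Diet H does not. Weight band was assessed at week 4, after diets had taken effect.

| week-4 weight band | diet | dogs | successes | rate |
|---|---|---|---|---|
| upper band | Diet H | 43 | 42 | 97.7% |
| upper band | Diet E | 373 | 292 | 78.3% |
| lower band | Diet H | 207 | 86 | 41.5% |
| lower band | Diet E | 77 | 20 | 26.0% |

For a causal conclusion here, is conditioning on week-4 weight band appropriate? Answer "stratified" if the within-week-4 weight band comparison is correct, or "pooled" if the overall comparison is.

Week-4 weight band is downstream of the diet. One should not condition on a consequence of treatment, so the overall rates are the right comparison.
Pooled: Diet H 51.2% vs Diet E 69.3%; Diet E is higher overall.

pooled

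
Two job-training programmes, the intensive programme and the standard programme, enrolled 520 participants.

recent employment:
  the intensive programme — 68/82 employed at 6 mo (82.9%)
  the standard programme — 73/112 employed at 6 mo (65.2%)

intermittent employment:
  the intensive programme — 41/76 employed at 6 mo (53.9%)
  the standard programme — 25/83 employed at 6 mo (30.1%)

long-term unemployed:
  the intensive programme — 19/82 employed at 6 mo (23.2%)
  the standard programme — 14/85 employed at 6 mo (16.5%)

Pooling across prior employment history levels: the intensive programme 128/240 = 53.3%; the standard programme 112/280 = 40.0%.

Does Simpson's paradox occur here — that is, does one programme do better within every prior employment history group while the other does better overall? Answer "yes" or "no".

no

Within each prior employment history level (recent employment 82.9% vs 65.2%; intermittent employment 53.9% vs 30.1%; long-term unemployed 23.2% vs 16.5%), the intensive programme has the higher rate every time. Pooled: 53.3% vs 40.0% — the intensive programme has the higher rate overall. They agree.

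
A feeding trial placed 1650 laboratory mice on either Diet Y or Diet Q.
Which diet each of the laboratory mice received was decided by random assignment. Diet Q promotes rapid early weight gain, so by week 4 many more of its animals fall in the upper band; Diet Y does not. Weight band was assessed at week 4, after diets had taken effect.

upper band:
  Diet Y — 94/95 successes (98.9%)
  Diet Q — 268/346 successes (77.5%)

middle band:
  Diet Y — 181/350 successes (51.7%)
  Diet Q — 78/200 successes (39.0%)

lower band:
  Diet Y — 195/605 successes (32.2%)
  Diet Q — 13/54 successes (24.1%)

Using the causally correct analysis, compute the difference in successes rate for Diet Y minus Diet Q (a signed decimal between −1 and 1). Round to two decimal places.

Stratifying would compare diets among laboratory mice the diets themselves sorted into week-4 weight band groups — a form of selection on an intermediate. The unconditioned pooled rates give the total causal effect.
The causal difference is the pooled difference: 0.448 − 0.598 = -0.151.

-0.15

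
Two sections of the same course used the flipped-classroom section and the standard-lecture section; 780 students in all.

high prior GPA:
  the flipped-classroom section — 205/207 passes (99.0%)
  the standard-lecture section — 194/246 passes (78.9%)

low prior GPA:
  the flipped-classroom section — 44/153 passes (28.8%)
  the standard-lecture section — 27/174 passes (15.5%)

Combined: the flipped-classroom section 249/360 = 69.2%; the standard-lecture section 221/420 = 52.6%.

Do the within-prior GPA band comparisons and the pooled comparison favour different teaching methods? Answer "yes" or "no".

Within each prior GPA band level (high prior GPA 99.0% vs 78.9%; low prior GPA 28.8% vs 15.5%), the flipped-classroom section has the higher rate every time. Pooled: 69.2% vs 52.6% — the flipped-classroom section has the higher rate overall. They agree.

no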